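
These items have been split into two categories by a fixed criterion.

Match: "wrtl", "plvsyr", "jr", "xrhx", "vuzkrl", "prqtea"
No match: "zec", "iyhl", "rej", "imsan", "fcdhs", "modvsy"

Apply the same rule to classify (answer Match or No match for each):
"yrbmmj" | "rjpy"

Match, Match

A rule that fits every label: even length AND contains 'r' — true of each 'Match' example, false of each 'No match' one.
"yrbmmj" — length 6, has 'r', hence Match.
"rjpy" — length 4, has 'r', hence Match.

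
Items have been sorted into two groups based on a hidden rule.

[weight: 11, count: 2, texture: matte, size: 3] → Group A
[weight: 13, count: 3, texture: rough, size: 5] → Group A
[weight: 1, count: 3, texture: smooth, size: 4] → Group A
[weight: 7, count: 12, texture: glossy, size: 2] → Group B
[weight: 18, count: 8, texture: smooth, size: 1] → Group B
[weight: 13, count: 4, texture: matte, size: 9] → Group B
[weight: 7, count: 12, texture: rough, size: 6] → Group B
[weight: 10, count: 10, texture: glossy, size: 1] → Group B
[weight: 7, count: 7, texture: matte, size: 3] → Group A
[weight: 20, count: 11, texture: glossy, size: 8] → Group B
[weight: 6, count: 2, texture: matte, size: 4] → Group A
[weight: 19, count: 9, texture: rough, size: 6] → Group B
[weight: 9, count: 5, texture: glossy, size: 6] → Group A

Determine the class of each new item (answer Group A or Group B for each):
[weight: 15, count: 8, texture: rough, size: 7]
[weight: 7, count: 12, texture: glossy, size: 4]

Group B, Group B

A rule that fits every label: size ≤ 6 AND count ≤ 7 — true of each 'Group A' example, false of each 'Group B' one.
[weight: 15, count: 8, texture: rough, size: 7] → size = 7, count = 8 → Group B.
[weight: 7, count: 12, texture: glossy, size: 4] → size = 4, count = 12 → Group B.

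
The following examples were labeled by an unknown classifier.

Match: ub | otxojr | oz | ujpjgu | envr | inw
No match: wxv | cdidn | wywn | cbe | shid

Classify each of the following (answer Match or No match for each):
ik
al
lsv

Match, Match, No match

Checking candidate rules against both groups, what survives is: starts with a vowel.
ik → starts with 'i' → Match.
al → starts with 'a' → Match.
lsv → starts with 'l' → No match.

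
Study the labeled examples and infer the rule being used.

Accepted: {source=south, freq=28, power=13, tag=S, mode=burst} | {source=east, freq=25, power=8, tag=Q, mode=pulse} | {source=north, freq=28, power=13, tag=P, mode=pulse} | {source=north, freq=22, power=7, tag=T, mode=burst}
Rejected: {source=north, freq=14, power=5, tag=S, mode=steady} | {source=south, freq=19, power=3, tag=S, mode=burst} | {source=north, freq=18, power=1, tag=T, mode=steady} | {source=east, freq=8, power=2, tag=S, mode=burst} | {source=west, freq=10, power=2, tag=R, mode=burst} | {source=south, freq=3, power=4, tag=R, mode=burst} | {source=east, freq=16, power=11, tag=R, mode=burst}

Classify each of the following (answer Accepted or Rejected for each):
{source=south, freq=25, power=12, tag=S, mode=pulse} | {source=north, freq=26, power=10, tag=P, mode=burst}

Accepted, Accepted

The classifier is using: freq ≥ 22.
{source=south, freq=25, power=12, tag=S, mode=pulse}: Accepted (freq = 25).
{source=north, freq=26, power=10, tag=P, mode=burst}: Accepted (freq = 26).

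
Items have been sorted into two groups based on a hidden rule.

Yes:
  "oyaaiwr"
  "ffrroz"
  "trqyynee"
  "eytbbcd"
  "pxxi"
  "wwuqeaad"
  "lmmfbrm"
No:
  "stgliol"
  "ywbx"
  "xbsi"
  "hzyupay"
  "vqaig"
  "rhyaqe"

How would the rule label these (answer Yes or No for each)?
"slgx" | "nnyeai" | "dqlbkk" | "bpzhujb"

Checking candidate rules against both groups, what survives is: has a double letter.

No, Yes, Yes, No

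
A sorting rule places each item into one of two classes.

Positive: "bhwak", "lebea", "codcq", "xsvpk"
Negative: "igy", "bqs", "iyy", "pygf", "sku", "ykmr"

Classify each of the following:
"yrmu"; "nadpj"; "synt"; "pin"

Negative, Positive, Negative, Negative

The classifier is using: length 5.
"yrmu": length 4, does not pass → Negative. "nadpj": length 5, has this property → Positive. "synt": length 4, does not pass → Negative. "pin": length 3, does not pass → Negative.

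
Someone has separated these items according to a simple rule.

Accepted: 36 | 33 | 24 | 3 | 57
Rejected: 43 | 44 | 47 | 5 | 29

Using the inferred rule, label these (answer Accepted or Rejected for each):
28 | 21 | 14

Rejected, Accepted, Rejected

All 'Accepted' examples share one property — multiple of 3 — and every 'Rejected' example lacks it.
Rejected: 28, since 28 = 3·9 + 1. Accepted: 21, since 21 = 3·7. Rejected: 14, since 14 = 3·4 + 2.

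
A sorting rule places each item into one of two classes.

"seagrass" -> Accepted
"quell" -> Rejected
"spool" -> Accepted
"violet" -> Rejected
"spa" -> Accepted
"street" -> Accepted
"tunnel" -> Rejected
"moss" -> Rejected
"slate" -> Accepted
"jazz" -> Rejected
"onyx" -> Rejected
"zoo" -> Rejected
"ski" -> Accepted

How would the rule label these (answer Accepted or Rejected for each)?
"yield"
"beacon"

Rejected, Rejected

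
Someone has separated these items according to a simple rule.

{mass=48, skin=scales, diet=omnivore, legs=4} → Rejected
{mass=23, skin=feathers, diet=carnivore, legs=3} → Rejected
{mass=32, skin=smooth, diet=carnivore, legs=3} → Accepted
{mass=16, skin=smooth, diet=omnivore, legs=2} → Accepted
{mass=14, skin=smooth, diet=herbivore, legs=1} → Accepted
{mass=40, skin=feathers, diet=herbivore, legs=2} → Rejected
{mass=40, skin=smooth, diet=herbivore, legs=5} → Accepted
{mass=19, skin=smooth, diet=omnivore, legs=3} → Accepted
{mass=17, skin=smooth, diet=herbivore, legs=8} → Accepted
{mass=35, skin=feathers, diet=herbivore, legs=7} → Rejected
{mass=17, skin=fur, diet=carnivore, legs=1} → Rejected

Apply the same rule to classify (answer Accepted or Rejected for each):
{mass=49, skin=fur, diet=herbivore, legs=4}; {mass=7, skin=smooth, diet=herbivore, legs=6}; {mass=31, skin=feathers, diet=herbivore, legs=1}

Rejected, Accepted, Rejected

The pattern is that an item is 'Accepted' exactly when: skin is smooth.
Rejected: {mass=49, skin=fur, diet=herbivore, legs=4}, since skin is fur.
Accepted: {mass=7, skin=smooth, diet=herbivore, legs=6}, since skin is smooth.
Rejected: {mass=31, skin=feathers, diet=herbivore, legs=1}, since skin is feathers.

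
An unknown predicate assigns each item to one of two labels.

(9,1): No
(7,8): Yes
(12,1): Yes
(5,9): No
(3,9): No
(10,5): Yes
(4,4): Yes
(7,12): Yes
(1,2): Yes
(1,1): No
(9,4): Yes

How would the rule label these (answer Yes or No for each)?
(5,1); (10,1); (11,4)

The pattern is that an item is 'Yes' exactly when: product is even.
(5,1) — 5·1 = 5, hence No. (10,1) — 10·1 = 10, hence Yes. (11,4) — 11·4 = 44, hence Yes.

No, Yes, Yes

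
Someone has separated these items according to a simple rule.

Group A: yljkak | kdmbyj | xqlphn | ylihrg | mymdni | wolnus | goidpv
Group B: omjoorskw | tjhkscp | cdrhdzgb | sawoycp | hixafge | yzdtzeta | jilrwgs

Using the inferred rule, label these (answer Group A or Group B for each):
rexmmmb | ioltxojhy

The rule appears to be: length 6.
rexmmmb: length 7, doesn't qualify → Group B.
ioltxojhy: length 9, doesn't qualify → Group B.

Group B, Group B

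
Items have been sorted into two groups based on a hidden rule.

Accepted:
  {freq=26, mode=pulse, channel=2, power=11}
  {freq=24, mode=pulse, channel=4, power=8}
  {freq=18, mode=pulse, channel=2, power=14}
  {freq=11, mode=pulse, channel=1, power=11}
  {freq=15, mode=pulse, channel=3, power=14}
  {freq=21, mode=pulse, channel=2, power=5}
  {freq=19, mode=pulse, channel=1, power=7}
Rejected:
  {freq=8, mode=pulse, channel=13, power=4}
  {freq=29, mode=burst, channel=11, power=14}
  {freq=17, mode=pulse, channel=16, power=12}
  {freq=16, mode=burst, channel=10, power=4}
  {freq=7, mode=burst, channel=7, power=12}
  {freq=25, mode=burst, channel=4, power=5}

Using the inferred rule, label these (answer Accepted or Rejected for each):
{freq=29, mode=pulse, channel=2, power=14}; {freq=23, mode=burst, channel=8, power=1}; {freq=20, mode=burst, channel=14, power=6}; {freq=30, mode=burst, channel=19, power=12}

The classifier is using: mode is pulse AND channel ≤ 4.
Accepted: {freq=29, mode=pulse, channel=2, power=14}, since mode is pulse, channel = 2.
Rejected: {freq=23, mode=burst, channel=8, power=1}, since mode is burst, channel = 8.
Rejected: {freq=20, mode=burst, channel=14, power=6}, since mode is burst, channel = 14.
Rejected: {freq=30, mode=burst, channel=19, power=12}, since mode is burst, channel = 19.

Accepted, Rejected, Rejected, Rejected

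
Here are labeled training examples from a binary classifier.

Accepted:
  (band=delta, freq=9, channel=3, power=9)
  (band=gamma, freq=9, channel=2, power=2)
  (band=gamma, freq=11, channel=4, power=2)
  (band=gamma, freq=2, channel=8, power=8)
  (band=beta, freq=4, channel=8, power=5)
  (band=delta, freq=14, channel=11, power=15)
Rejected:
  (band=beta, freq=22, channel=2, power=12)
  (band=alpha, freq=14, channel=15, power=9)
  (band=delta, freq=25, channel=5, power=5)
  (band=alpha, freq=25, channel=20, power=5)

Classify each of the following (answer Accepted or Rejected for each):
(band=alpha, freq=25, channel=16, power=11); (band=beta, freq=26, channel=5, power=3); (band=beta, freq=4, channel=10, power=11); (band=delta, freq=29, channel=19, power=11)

Every 'Accepted' example satisfies: channel ≤ 11 AND freq ≤ 14. None of the 'Rejected' examples do.
Rejected: (band=alpha, freq=25, channel=16, power=11), since channel = 16, freq = 25.
Rejected: (band=beta, freq=26, channel=5, power=3), since channel = 5, freq = 26.
Accepted: (band=beta, freq=4, channel=10, power=11), since channel = 10, freq = 4.
Rejected: (band=delta, freq=29, channel=19, power=11), since channel = 19, freq = 29.

Rejected, Rejected, Accepted, Rejected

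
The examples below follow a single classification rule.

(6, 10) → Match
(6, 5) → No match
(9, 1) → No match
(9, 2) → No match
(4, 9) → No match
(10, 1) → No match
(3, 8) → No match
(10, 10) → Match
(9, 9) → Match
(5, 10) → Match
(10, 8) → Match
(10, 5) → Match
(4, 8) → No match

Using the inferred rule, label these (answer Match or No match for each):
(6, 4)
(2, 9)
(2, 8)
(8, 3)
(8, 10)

No match, No match, No match, No match, Match

A rule that fits every label: sum ≥ 15 — true of each 'Match' example, false of each 'No match' one.
No match: (6, 4), since 6+4 = 10. No match: (2, 9), since 2+9 = 11. No match: (2, 8), since 2+8 = 10. No match: (8, 3), since 8+3 = 11. Match: (8, 10), since 8+10 = 18.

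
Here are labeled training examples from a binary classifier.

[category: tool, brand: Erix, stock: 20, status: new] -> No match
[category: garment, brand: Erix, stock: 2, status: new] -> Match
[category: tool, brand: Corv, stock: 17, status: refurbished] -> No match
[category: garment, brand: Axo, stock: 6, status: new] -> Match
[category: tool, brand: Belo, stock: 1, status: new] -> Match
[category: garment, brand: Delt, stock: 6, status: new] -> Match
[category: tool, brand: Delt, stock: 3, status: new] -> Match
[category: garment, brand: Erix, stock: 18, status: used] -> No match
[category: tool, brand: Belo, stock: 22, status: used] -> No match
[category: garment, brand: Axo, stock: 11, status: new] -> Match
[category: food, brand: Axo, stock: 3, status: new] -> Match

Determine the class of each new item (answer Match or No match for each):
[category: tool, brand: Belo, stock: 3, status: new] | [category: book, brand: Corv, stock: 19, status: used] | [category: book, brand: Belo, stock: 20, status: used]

Match, No match, No match

The rule appears to be: stock ≤ 11.
[category: tool, brand: Belo, stock: 3, status: new]: stock = 3, has this property → Match. [category: book, brand: Corv, stock: 19, status: used]: stock = 19, fails this test → No match. [category: book, brand: Belo, stock: 20, status: used]: stock = 20, fails this test → No match.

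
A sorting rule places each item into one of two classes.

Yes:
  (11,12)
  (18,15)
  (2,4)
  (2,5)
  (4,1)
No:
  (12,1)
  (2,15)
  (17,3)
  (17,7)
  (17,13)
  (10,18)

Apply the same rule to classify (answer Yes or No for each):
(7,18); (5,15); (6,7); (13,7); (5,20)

No, No, Yes, No, No

A rule that fits every label: |first − second| ≤ 3 — true of each 'Yes' example, false of each 'No' one.
(7,18): |7−18| = 11 — lacks this property, so No.
(5,15): |5−15| = 10 — lacks this property, so No.
(6,7): |6−7| = 1 — matches, so Yes.
(13,7): |13−7| = 6 — lacks this property, so No.
(5,20): |5−20| = 15 — lacks this property, so No.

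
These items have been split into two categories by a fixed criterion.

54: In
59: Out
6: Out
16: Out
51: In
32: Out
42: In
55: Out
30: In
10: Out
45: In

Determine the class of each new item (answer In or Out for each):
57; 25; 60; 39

The simplest hypothesis consistent with all the labels is: multiple of 3 AND at least 10.
57 → 57 = 3·19, 57 ≥ 10 → In.
25 → 25 = 3·8 + 1, 25 ≥ 10 → Out.
60 → 60 = 3·20, 60 ≥ 10 → In.
39 → 39 = 3·13, 39 ≥ 10 → In.

In, Out, In, In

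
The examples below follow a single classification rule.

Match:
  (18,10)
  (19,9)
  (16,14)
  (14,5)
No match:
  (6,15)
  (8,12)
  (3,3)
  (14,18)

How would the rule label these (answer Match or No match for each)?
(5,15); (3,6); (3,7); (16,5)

The rule appears to be: first > second.
(5,15) → 5 < 15 → No match. (3,6) → 3 < 6 → No match. (3,7) → 3 < 7 → No match. (16,5) → 16 > 5 → Match.

No match, No match, No match, Match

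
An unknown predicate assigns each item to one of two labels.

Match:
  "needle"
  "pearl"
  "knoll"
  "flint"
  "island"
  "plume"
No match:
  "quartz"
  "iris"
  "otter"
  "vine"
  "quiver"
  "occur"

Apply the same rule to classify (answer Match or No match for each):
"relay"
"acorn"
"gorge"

The common property of the 'Match' items is: contains 'l'. No 'No match' item has it.
"relay": has 'l', matches → Match. "acorn": no 'l', lacks this property → No match. "gorge": no 'l', lacks this property → No match.

Match, No match, No match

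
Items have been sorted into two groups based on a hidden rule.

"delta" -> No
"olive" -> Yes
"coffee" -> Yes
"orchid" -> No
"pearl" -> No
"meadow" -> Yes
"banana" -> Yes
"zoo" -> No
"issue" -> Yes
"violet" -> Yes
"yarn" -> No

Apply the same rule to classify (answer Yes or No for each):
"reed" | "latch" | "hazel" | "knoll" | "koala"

No, No, No, No, Yes

The pattern is that an item is 'Yes' exactly when: has ≥ 3 vowels.
"reed": No (2 vowels). "latch": No (1 vowel). "hazel": No (2 vowels). "knoll": No (1 vowel). "koala": Yes (3 vowels).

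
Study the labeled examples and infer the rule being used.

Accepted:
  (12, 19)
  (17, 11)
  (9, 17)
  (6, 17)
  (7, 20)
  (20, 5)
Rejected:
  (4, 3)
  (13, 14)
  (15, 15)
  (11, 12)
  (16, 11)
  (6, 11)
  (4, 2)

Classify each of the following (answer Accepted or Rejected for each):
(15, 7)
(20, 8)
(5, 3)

One predicate separates the groups cleanly: max ≥ 17.

Rejected, Accepted, Rejected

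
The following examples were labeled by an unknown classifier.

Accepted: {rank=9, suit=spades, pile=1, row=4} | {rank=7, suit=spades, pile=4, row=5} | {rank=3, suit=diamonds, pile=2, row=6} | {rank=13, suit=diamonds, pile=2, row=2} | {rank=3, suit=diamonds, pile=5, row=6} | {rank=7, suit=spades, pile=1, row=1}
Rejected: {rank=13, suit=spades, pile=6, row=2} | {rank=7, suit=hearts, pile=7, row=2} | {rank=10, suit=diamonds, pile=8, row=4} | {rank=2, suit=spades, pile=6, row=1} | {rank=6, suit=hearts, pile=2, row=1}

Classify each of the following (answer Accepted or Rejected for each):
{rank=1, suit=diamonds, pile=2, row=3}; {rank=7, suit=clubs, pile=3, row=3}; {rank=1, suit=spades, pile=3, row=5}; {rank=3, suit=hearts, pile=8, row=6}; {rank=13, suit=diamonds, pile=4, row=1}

The rule appears to be: rank ≠ 6 AND pile ≤ 5.
{rank=1, suit=diamonds, pile=2, row=3} → rank = 1, pile = 2 → Accepted.
{rank=7, suit=clubs, pile=3, row=3} → rank = 7, pile = 3 → Accepted.
{rank=1, suit=spades, pile=3, row=5} → rank = 1, pile = 3 → Accepted.
{rank=3, suit=hearts, pile=8, row=6} → rank = 3, pile = 8 → Rejected.
{rank=13, suit=diamonds, pile=4, row=1} → rank = 13, pile = 4 → Accepted.

Accepted, Accepted, Accepted, Rejected, Accepted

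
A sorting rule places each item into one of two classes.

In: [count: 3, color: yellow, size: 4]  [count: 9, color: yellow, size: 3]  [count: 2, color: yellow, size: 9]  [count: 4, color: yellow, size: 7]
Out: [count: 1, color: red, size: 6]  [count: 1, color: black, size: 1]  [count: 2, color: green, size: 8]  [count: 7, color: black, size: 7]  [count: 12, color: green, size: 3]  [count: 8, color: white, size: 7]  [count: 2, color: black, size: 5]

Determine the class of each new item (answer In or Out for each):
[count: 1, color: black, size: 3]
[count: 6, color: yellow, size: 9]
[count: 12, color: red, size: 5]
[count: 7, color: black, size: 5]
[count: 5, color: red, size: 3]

Every 'In' example satisfies: color is yellow. None of the 'Out' examples do.
[count: 1, color: black, size: 3]: Out (color is black). [count: 6, color: yellow, size: 9]: In (color is yellow). [count: 12, color: red, size: 5]: Out (color is red). [count: 7, color: black, size: 5]: Out (color is black). [count: 5, color: red, size: 3]: Out (color is red).

Out, In, Out, Out, Out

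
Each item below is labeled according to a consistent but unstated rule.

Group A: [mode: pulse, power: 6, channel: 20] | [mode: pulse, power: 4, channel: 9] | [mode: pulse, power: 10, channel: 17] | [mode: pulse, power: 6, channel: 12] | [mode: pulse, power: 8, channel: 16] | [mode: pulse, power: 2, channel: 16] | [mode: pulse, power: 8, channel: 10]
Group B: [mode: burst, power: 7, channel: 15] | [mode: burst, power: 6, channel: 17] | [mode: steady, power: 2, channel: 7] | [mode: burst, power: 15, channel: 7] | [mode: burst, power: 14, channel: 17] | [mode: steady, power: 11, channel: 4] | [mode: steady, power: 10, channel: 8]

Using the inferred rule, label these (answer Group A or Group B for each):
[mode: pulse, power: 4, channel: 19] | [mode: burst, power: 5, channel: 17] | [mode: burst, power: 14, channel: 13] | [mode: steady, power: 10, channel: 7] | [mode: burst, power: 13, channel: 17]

The distinguishing property — mode is pulse — holds for all the 'Group A' cases and none of the 'Group B' cases.
[mode: pulse, power: 4, channel: 19]: mode is pulse, checks out → Group A.
[mode: burst, power: 5, channel: 17]: mode is burst, does not satisfy this → Group B.
[mode: burst, power: 14, channel: 13]: mode is burst, does not satisfy this → Group B.
[mode: steady, power: 10, channel: 7]: mode is steady, does not satisfy this → Group B.
[mode: burst, power: 13, channel: 17]: mode is burst, does not satisfy this → Group B.

Group A, Group B, Group B, Group B, Group B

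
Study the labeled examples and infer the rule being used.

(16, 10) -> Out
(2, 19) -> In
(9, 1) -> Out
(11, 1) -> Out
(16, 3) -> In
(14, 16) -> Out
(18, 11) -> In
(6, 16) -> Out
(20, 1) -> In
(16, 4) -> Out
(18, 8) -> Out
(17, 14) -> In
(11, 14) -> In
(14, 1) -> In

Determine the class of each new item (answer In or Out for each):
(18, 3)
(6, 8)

In, Out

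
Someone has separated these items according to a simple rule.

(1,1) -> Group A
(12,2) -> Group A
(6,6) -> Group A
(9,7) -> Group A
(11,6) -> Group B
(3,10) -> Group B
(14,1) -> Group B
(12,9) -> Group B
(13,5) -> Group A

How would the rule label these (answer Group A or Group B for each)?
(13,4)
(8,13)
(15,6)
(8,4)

Group B, Group B, Group B, Group A

A rule that fits every label: sum is even — true of each 'Group A' example, false of each 'Group B' one.
(13,4): 13+4 = 17, does not satisfy this → Group B.
(8,13): 8+13 = 21, does not satisfy this → Group B.
(15,6): 15+6 = 21, does not satisfy this → Group B.
(8,4): 8+4 = 12, meets the rule → Group A.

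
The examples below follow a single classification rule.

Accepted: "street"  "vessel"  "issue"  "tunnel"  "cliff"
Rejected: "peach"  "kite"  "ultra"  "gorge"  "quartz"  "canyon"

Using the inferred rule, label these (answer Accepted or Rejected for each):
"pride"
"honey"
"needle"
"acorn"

Rejected, Rejected, Accepted, Rejected

The simplest hypothesis consistent with all the labels is: has a double letter.
"pride": no doubled letter — does not fit, so Rejected. "honey": no doubled letter — does not fit, so Rejected. "needle": 'ee' doubled — matches, so Accepted. "acorn": no doubled letter — does not fit, so Rejected.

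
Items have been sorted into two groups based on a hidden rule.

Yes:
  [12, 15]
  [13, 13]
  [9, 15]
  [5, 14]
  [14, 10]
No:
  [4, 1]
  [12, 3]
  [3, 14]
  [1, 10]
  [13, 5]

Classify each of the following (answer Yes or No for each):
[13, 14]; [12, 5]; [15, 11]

Every 'Yes' example satisfies: sum ≥ 19. None of the 'No' examples do.
[13, 14]: 13+14 = 27 — satisfies this, so Yes. [12, 5]: 12+5 = 17 — does not pass, so No. [15, 11]: 15+11 = 26 — satisfies this, so Yes.

Yes, No, Yes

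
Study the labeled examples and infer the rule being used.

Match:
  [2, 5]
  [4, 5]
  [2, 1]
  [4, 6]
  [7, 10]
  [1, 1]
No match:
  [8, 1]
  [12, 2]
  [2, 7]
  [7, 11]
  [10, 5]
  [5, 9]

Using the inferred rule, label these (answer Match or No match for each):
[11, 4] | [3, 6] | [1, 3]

The distinguishing property — |first − second| ≤ 3 — holds for all the 'Match' cases and none of the 'No match' cases.
[11, 4]: |11−4| = 7, lacks this property → No match. [3, 6]: |3−6| = 3, qualifies → Match. [1, 3]: |1−3| = 2, qualifies → Match.

No match, Match, Match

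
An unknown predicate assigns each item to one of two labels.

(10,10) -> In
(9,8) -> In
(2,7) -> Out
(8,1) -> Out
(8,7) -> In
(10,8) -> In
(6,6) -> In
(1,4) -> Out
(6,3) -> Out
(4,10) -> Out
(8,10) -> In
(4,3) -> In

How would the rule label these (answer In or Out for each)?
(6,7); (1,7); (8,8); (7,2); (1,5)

The classifier is using: |first − second| ≤ 2.
(6,7): In (|6−7| = 1). (1,7): Out (|1−7| = 6). (8,8): In (|8−8| = 0). (7,2): Out (|7−2| = 5). (1,5): Out (|1−5| = 4).

In, Out, In, Out, Out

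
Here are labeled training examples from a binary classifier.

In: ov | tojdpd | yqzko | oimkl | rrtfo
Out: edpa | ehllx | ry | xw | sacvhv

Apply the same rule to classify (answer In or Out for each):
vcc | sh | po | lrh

Out, Out, In, Out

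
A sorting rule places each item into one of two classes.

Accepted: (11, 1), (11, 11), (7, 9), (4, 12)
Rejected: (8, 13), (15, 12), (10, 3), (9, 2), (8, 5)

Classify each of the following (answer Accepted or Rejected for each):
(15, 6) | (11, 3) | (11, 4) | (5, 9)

Rejected, Accepted, Rejected, Accepted

Checking candidate rules against both groups, what survives is: sum is even.
(15, 6) → 15+6 = 21 → Rejected. (11, 3) → 11+3 = 14 → Accepted. (11, 4) → 11+4 = 15 → Rejected. (5, 9) → 5+9 = 14 → Accepted.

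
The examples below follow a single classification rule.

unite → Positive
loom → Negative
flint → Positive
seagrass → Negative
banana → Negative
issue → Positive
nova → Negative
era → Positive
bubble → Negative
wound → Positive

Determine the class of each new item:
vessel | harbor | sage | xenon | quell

The simplest hypothesis consistent with all the labels is: odd length.

Negative, Negative, Negative, Positive, Positive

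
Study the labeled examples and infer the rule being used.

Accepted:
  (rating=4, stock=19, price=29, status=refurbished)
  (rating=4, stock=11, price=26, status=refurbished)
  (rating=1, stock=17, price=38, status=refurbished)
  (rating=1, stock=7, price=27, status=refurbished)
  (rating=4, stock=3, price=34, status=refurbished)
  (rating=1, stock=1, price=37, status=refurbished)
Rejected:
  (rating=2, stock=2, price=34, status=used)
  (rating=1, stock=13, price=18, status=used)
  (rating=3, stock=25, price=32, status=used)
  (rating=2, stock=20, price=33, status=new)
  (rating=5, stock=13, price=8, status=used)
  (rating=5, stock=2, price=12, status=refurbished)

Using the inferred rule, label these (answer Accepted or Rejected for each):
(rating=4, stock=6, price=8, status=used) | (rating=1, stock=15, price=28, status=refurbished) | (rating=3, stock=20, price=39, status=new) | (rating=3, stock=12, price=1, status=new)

Rejected, Accepted, Rejected, Rejected

The simplest hypothesis consistent with all the labels is: status is refurbished AND price ≥ 18.
(rating=4, stock=6, price=8, status=used) — status is used, price = 8, hence Rejected.
(rating=1, stock=15, price=28, status=refurbished) — status is refurbished, price = 28, hence Accepted.
(rating=3, stock=20, price=39, status=new) — status is new, price = 39, hence Rejected.
(rating=3, stock=12, price=1, status=new) — status is new, price = 1, hence Rejected.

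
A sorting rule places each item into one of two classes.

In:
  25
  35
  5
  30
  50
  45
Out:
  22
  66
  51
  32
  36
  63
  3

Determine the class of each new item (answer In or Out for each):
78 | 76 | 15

A rule that fits every label: multiple of 5 — true of each 'In' example, false of each 'Out' one.

Out, Out, In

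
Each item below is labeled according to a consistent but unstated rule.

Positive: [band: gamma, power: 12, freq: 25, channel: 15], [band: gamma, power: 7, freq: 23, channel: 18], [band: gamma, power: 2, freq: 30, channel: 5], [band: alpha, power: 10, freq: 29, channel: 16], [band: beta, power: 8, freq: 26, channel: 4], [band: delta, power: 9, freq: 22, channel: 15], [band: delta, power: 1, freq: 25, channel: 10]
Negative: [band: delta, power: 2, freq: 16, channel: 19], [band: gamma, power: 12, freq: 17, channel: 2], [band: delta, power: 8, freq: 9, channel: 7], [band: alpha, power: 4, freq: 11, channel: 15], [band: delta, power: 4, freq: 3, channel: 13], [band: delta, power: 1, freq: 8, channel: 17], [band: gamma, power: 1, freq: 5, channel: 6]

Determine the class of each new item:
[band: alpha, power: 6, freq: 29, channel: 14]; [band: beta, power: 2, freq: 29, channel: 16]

All 'Positive' examples share one property — freq ≥ 22 — and every 'Negative' example lacks it.

Positive, Positive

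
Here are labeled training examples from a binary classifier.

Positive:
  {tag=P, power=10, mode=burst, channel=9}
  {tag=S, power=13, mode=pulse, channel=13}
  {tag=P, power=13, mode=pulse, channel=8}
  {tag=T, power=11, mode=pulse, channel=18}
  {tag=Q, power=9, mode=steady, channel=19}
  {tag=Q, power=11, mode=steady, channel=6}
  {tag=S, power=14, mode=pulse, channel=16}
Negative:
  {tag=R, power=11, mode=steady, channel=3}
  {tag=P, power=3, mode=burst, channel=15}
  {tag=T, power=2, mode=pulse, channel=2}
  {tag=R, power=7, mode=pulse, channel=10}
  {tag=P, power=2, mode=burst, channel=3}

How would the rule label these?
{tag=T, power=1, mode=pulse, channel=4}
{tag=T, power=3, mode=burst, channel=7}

The classifier is using: power ≥ 9 AND channel ≥ 6.
{tag=T, power=1, mode=pulse, channel=4} — power = 1, channel = 4, hence Negative.
{tag=T, power=3, mode=burst, channel=7} — power = 3, channel = 7, hence Negative.

Negative, Negative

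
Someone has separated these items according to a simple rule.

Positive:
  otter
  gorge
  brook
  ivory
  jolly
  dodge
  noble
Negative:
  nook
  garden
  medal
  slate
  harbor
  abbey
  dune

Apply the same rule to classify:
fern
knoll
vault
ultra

Negative, Positive, Negative, Negative

The simplest hypothesis consistent with all the labels is: odd length AND contains 'o'.
fern → length 4, no 'o' → Negative.
knoll → length 5, has 'o' → Positive.
vault → length 5, no 'o' → Negative.
ultra → length 5, no 'o' → Negative.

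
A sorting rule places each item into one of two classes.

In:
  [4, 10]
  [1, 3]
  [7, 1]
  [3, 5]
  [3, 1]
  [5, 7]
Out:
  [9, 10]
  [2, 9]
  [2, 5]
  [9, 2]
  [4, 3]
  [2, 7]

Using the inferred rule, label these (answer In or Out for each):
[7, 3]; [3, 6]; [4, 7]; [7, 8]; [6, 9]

In, Out, Out, Out, Out

Comparing the two groups points to one rule — sum is even.
In: [7, 3], since 7+3 = 10. Out: [3, 6], since 3+6 = 9. Out: [4, 7], since 4+7 = 11. Out: [7, 8], since 7+8 = 15. Out: [6, 9], since 6+9 = 15.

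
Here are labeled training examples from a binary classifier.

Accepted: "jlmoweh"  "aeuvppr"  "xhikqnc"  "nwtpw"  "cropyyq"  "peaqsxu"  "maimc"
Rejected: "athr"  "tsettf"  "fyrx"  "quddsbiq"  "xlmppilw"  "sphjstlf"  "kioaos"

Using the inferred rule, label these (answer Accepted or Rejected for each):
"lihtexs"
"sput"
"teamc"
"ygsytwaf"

Accepted, Rejected, Accepted, Rejected

The common property of the 'Accepted' items is: odd length. No 'Rejected' item has it.
"lihtexs": length 7 — matches, so Accepted.
"sput": length 4 — fails this test, so Rejected.
"teamc": length 5 — matches, so Accepted.
"ygsytwaf": length 8 — fails this test, so Rejected.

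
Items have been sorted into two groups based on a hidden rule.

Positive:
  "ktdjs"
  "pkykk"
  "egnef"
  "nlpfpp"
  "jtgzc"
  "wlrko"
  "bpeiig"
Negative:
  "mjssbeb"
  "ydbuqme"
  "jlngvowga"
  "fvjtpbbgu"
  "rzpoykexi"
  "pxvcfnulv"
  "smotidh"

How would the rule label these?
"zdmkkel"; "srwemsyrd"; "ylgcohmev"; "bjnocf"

Negative, Negative, Negative, Positive

All 'Positive' examples share one property — length ≤ 6 — and every 'Negative' example lacks it.
"zdmkkel": length 7, does not satisfy this → Negative. "srwemsyrd": length 9, does not satisfy this → Negative. "ylgcohmev": length 9, does not satisfy this → Negative. "bjnocf": length 6, has this property → Positive.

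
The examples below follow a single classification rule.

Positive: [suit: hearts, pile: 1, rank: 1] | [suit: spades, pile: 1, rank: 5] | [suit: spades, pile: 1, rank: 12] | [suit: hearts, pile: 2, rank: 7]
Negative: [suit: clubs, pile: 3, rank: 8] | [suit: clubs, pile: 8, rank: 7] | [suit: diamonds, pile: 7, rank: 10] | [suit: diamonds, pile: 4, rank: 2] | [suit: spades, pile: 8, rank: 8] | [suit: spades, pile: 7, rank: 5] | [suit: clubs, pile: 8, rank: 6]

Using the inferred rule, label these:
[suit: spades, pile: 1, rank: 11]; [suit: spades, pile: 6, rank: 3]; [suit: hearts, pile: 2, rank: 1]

Positive, Negative, Positive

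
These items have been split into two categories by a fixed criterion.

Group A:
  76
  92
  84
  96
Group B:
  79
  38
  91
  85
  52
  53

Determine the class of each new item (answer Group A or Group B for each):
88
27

The pattern is that an item is 'Group A' exactly when: even AND at least 53.

Group A, Group B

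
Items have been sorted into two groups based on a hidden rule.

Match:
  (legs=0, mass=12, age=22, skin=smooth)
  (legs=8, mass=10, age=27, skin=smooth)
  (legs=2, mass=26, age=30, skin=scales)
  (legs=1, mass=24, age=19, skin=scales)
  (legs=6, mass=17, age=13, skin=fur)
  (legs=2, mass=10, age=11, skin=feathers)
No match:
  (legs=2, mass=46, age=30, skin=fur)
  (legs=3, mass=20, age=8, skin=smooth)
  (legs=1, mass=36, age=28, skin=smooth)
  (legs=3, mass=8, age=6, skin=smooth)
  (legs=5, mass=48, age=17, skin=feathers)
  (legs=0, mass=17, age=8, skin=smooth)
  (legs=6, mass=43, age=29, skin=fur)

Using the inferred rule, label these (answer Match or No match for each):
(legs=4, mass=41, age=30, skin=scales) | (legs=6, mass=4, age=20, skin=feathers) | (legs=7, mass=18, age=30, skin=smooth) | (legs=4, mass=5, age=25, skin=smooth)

No match, Match, Match, Match

A rule that fits every label: mass ≤ 26 AND age ≥ 11 — true of each 'Match' example, false of each 'No match' one.
(legs=4, mass=41, age=30, skin=scales) → mass = 41, age = 30 → No match.
(legs=6, mass=4, age=20, skin=feathers) → mass = 4, age = 20 → Match.
(legs=7, mass=18, age=30, skin=smooth) → mass = 18, age = 30 → Match.
(legs=4, mass=5, age=25, skin=smooth) → mass = 5, age = 25 → Match.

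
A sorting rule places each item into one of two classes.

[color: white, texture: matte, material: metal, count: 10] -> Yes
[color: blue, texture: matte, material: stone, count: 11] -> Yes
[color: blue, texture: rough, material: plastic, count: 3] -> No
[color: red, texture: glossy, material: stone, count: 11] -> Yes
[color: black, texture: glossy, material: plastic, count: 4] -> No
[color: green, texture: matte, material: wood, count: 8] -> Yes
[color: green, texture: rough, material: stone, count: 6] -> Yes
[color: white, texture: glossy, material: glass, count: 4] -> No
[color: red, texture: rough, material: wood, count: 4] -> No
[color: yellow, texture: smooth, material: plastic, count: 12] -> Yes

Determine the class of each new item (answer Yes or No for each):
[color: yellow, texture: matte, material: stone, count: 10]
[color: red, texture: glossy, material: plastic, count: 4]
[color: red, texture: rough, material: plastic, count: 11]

Yes, No, Yes

The classifier is using: count ≥ 6.
[color: yellow, texture: matte, material: stone, count: 10] → count = 10 → Yes.
[color: red, texture: glossy, material: plastic, count: 4] → count = 4 → No.
[color: red, texture: rough, material: plastic, count: 11] → count = 11 → Yes.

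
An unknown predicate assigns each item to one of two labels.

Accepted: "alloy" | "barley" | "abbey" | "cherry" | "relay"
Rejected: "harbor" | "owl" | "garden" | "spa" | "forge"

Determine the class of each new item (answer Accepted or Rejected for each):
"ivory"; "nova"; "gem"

Accepted, Rejected, Rejected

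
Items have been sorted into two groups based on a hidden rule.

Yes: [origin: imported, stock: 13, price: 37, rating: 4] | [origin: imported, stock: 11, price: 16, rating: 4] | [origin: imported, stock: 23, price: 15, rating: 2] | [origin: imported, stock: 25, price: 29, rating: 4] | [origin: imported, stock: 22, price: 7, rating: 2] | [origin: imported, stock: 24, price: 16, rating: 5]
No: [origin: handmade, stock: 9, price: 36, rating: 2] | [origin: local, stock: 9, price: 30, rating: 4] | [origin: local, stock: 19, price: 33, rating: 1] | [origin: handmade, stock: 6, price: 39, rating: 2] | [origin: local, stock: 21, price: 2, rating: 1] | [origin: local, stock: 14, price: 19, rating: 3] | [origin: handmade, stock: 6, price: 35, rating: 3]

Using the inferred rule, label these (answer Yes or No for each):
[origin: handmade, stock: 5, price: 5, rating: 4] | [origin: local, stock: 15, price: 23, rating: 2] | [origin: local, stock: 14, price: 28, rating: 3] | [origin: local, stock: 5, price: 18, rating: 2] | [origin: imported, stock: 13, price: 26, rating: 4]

No, No, No, No, Yes

One predicate separates the groups cleanly: origin is imported.
[origin: handmade, stock: 5, price: 5, rating: 4] → origin is handmade → No. [origin: local, stock: 15, price: 23, rating: 2] → origin is local → No. [origin: local, stock: 14, price: 28, rating: 3] → origin is local → No. [origin: local, stock: 5, price: 18, rating: 2] → origin is local → No. [origin: imported, stock: 13, price: 26, rating: 4] → origin is imported → Yes.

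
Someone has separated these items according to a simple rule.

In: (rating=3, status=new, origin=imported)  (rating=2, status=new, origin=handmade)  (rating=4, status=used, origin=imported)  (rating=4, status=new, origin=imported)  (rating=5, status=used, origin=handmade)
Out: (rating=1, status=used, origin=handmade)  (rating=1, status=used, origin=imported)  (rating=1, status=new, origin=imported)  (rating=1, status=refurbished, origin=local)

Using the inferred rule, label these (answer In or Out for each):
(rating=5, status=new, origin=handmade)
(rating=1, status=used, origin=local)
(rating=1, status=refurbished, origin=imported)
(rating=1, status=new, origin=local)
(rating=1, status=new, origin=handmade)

A rule that fits every label: rating ≥ 2 — true of each 'In' example, false of each 'Out' one.
(rating=5, status=new, origin=handmade): In (rating = 5).
(rating=1, status=used, origin=local): Out (rating = 1).
(rating=1, status=refurbished, origin=imported): Out (rating = 1).
(rating=1, status=new, origin=local): Out (rating = 1).
(rating=1, status=new, origin=handmade): Out (rating = 1).

In, Out, Out, Out, Out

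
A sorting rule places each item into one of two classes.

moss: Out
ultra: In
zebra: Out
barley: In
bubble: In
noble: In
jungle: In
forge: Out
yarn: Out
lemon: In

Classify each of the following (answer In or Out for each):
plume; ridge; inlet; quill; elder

In, Out, In, In, In

'In' ⟺ contains 'l'.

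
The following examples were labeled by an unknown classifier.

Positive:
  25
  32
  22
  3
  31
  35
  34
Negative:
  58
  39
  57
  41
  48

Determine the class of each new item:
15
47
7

The common property of the 'Positive' items is: at most 35. No 'Negative' item has it.
15 → 15 ≤ 35 → Positive.
47 → 47 > 35 → Negative.
7 → 7 ≤ 35 → Positive.

Positive, Negative, Positive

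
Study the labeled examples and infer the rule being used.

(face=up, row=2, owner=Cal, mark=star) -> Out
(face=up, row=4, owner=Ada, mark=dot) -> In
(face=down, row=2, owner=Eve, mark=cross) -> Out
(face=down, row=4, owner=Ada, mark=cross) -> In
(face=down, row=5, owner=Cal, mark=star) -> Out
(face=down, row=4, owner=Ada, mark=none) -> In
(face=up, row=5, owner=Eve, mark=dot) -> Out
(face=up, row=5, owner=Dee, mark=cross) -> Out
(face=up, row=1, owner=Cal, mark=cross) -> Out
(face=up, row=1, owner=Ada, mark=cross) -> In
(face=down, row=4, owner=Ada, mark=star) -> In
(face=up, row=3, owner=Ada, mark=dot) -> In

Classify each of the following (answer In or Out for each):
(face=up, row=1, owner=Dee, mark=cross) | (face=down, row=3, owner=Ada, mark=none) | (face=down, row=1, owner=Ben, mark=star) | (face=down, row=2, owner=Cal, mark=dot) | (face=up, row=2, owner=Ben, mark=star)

Checking candidate rules against both groups, what survives is: owner is Ada.

Out, In, Out, Out, Out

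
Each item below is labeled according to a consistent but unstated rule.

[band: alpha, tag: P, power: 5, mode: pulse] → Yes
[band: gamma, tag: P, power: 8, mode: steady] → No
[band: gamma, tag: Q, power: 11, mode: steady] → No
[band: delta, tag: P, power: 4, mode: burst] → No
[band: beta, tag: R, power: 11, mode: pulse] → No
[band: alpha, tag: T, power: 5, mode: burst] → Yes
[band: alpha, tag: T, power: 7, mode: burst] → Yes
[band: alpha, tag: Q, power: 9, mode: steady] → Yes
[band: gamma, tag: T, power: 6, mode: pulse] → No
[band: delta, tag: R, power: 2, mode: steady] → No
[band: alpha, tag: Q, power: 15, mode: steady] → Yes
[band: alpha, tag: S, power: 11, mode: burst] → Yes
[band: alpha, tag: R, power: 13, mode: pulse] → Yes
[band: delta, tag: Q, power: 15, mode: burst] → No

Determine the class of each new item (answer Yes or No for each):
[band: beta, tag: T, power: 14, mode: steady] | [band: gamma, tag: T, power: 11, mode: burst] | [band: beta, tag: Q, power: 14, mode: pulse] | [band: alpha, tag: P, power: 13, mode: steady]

No, No, No, Yes

Checking candidate rules against both groups, what survives is: band is alpha.
[band: beta, tag: T, power: 14, mode: steady] → band is beta → No.
[band: gamma, tag: T, power: 11, mode: burst] → band is gamma → No.
[band: beta, tag: Q, power: 14, mode: pulse] → band is beta → No.
[band: alpha, tag: P, power: 13, mode: steady] → band is alpha → Yes.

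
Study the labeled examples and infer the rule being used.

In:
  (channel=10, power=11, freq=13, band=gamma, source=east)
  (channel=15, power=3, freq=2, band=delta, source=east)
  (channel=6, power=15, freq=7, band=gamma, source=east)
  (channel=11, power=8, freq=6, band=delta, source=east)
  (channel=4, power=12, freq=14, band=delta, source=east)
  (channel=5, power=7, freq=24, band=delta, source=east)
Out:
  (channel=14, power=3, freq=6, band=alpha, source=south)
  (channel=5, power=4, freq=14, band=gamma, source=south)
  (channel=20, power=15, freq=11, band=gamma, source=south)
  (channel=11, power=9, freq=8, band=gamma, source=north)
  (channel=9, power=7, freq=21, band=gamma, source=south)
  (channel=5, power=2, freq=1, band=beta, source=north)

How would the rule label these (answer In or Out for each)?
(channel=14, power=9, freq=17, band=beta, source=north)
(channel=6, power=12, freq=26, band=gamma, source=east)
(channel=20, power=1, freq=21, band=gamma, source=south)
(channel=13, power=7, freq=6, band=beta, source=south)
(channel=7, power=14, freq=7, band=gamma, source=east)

Out, In, Out, Out, In

The rule appears to be: source is east.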